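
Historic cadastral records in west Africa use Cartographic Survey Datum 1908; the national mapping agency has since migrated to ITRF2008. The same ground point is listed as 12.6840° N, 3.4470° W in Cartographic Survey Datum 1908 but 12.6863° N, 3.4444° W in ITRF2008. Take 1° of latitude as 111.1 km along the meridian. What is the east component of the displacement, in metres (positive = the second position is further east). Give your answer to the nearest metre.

ΔE = 282 m

Δφ = 12.6863° − 12.6840° = +0.0023°; Δλ = -3.4444° − -3.4470° = +0.0026°.
ΔN = Δφ × 111100 = 255.5 m; ΔE = Δλ × 111100 × cos(12.6840°) = +0.0026 × 111100 × 0.975596 = 281.8 m.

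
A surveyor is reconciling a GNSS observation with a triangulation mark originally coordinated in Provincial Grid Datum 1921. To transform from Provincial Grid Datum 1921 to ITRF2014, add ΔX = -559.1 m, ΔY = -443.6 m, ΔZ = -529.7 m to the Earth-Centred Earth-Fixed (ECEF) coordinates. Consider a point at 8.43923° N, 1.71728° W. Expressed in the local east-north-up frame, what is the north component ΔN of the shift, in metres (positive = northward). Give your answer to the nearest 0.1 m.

ΔN = -443.9 m

At φ = 8.43923°, λ = -1.71728°: sin φ = 0.146760, cos φ = 0.989172, sin λ = -0.029968, cos λ = 0.999551.
ΔN = −sin φ cos λ·ΔX − sin φ sin λ·ΔY + cos φ·ΔZ = −(0.146760)(0.999551)(-559.1) − (0.146760)(-0.029968)(-443.6) + (0.989172)(-529.7) = -443.90 m.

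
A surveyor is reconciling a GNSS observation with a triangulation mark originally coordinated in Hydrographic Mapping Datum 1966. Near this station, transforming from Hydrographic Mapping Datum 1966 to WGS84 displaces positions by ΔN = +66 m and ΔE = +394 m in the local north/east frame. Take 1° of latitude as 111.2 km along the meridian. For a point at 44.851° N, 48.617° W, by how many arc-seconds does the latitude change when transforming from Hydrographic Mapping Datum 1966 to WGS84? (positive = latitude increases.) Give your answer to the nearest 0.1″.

1° of latitude = 111.2 km, so Δφ = 66.0 / 111200 = 0.0005935° = 2.137″.

Δφ = 2.1″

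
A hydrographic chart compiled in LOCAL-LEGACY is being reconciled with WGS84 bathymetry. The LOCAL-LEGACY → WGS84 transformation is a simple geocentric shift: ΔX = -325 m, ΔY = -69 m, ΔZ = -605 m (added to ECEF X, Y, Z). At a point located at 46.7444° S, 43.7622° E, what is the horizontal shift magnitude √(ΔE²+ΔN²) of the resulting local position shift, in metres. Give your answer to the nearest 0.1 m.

At φ = -46.7444°, λ = 43.7622°: sin φ = -0.728304, cos φ = 0.685254, sin λ = 0.691667, cos λ = 0.722217.
ΔE = −sin λ·ΔX + cos λ·ΔY = −(0.691667)·(-325) + (0.722217)·(-69) = 174.96 m.
ΔN = −sin φ cos λ·ΔX − sin φ sin λ·ΔY + cos φ·ΔZ = −(-0.728304)(0.722217)(-325) − (-0.728304)(0.691667)(-69) + (0.685254)(-605) = -620.28 m.
Horizontal magnitude = √(ΔE² + ΔN²) = √(174.96² + (-620.28)²) = 644.49 m.

644.5 m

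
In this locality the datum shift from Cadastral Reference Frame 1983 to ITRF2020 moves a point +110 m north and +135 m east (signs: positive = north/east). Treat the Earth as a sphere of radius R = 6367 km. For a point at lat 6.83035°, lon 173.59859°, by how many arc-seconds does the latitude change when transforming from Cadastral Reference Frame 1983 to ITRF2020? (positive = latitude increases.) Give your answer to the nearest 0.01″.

Δφ = 3.56″

On a sphere of radius R, 1 rad of latitude = R, so Δφ = ΔN / R = 110.0 / 6367000 = 1.7277e-05 rad = 3.564″.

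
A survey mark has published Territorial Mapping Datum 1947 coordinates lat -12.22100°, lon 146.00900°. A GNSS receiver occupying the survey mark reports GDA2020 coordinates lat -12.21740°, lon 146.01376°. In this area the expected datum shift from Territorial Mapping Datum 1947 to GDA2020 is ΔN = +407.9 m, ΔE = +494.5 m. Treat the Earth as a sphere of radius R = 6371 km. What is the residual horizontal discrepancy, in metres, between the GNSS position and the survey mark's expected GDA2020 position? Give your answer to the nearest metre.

24 m

Observed coordinate differences: Δφ = +0.00360°, Δλ = +0.00476°.
Converting to metres (1° lat = 111195 m, cos φ = 0.977338): observed ΔN = 400.3 m, observed ΔE = 517.3 m.
Subtracting the expected shift leaves a residual of 400.3 − (407.9) = -7.6 m north and 517.3 − (494.5) = 22.8 m east.
Residual distance = √((-7.6)² + 22.8²) = 24.0 m.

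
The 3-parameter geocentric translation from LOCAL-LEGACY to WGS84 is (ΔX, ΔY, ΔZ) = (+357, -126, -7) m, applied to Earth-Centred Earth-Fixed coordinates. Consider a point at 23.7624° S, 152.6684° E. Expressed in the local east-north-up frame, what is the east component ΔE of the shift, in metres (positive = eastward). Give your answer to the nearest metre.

The local east axis at (φ, λ) is (−sin λ, cos λ, 0), so ΔE = −sin(152.6684°)·357 + cos(152.6684°)·(-126) = -51.98 m.

ΔE = -52 m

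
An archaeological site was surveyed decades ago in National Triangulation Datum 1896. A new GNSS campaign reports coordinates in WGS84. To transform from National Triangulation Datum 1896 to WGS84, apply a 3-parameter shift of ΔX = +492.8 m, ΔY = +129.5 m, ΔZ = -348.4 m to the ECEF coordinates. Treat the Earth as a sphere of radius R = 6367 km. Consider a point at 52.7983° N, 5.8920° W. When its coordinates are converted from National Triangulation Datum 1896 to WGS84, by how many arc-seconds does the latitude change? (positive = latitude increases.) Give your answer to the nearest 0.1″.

sin φ = 0.796512, cos φ = 0.604623, sin λ = -0.102654, cos λ = 0.994717.
North component: ΔN = −sin φ cos λ·ΔX − sin φ sin λ·ΔY + cos φ·ΔZ = −(0.796512)(0.994717)(492.8) − (0.796512)(-0.102654)(129.5) + (0.604623)(-348.4) = -590.51 m.
1° of latitude spans πR/180 = 111125 m, so Δφ = -590.51 / 111125 × 3600 = -19.130″.

Δφ = -19.1″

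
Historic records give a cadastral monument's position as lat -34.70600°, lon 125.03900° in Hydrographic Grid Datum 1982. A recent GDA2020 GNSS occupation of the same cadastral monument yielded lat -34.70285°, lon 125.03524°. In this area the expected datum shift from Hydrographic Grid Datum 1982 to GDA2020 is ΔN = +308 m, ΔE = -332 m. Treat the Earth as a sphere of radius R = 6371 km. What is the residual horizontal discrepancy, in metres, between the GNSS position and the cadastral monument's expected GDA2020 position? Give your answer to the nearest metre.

Observed coordinate differences: Δφ = +0.00315°, Δλ = -0.00376°.
Converting to metres (1° lat = 111195 m, cos φ = 0.822084): observed ΔN = 350.3 m, observed ΔE = -343.7 m.
Subtracting the expected shift leaves a residual of 350.3 − (308) = 42.3 m north and -343.7 − (-332) = -11.7 m east.
Residual distance = √(42.3² + (-11.7)²) = 43.9 m.

44 m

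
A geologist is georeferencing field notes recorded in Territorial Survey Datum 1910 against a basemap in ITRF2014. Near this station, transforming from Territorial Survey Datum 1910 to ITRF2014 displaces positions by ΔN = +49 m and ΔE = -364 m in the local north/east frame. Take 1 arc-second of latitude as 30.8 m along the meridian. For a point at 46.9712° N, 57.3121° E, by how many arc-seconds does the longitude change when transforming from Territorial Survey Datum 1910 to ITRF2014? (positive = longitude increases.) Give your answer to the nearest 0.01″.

At latitude 46.9712°, cos φ = 0.682366.
1″ of longitude at this latitude = 30.80 × cos φ = 21.0169 m, so Δλ = -364.0 / 21.0169 = -17.319″.

Δλ = -17.32″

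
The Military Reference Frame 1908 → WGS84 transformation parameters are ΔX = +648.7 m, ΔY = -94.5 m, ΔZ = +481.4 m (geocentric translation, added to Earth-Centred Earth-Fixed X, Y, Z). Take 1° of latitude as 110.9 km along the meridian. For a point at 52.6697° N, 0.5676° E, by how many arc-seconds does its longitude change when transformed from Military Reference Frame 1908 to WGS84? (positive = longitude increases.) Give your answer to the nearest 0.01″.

Δλ = -5.40″

sin φ = 0.795153, cos φ = 0.606409, sin λ = 0.009906, cos λ = 0.999951.
East component: ΔE = −sin λ·ΔX + cos λ·ΔY = −(0.009906)(648.7) + (0.999951)(-94.5) = -100.92 m.
1° of latitude spans 110900 m; at latitude φ, 1° of longitude spans that × cos φ = 67250.8 m, so Δλ = -100.92 / 67250.8 × 3600 = -5.402″.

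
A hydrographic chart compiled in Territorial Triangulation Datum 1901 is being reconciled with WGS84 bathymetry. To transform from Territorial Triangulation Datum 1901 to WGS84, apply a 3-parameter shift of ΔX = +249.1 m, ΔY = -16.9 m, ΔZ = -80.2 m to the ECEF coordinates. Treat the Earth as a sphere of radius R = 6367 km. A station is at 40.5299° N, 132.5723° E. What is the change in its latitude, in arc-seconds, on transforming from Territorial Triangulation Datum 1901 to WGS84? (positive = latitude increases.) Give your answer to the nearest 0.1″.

Δφ = 1.8″

sin φ = 0.649845, cos φ = 0.760067, sin λ = 0.736424, cos λ = -0.676520.
North component: ΔN = −sin φ cos λ·ΔX − sin φ sin λ·ΔY + cos φ·ΔZ = −(0.649845)(-0.676520)(249.1) − (0.649845)(0.736424)(-16.9) + (0.760067)(-80.2) = 56.64 m.
1° of latitude spans πR/180 = 111125 m, so Δφ = 56.64 / 111125 × 3600 = 1.835″.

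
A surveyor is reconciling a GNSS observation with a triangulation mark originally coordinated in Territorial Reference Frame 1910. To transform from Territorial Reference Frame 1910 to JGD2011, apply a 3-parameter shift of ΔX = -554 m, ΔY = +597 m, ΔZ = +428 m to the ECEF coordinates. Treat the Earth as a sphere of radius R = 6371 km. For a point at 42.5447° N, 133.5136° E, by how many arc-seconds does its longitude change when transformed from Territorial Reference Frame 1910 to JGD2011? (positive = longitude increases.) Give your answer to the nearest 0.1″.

Δλ = -0.4″

sin φ = 0.676165, cos φ = 0.736750, sin λ = 0.725211, cos λ = -0.688527.
East component: ΔE = −sin λ·ΔX + cos λ·ΔY = −(0.725211)(-554) + (-0.688527)(597) = -9.28 m.
1° of latitude spans πR/180 = 111195 m; at latitude φ, 1° of longitude spans that × cos φ = 81922.9 m, so Δλ = -9.28 / 81922.9 × 3600 = -0.408″.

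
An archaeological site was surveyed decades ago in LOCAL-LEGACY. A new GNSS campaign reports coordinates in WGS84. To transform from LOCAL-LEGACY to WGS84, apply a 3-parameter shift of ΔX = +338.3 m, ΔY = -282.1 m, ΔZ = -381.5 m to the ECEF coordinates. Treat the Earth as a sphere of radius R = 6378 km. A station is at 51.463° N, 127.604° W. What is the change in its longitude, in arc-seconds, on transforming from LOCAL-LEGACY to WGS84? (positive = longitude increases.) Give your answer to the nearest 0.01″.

sin φ = 0.782206, cos φ = 0.623020, sin λ = -0.792247, cos λ = -0.610200.
East component: ΔE = −sin λ·ΔX + cos λ·ΔY = −(-0.792247)(338.3) + (-0.610200)(-282.1) = 440.15 m.
1° of latitude spans πR/180 = 111317 m; at latitude φ, 1° of longitude spans that × cos φ = 69352.8 m, so Δλ = 440.15 / 69352.8 × 3600 = 22.848″.

Δλ = 22.85″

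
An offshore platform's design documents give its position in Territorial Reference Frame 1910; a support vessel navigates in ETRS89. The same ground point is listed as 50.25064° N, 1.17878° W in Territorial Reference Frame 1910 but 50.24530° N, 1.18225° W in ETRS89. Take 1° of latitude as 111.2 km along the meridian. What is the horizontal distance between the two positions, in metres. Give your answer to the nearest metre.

643 m

Δφ = 50.24530° − 50.25064° = -0.00534°; Δλ = -1.18225° − -1.17878° = -0.00347°.
ΔN = Δφ × 111200 = -593.8 m; ΔE = Δλ × 111200 × cos(50.25064°) = -0.00347 × 111200 × 0.639430 = -246.7 m.
Distance = √(ΔE² + ΔN²) = √((-246.7)² + (-593.8)²) = 643.0 m.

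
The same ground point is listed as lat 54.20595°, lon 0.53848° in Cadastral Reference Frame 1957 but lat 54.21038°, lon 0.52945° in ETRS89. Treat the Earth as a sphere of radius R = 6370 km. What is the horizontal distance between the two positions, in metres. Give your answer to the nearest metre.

766 m

Δφ = 54.21038° − 54.20595° = +0.00443°; Δλ = 0.52945° − 0.53848° = -0.00903°.
1° along a meridian = πR/180 = 111177 m.
ΔN = Δφ × 111177 = 492.5 m; ΔE = Δλ × 111177 × cos(54.20595°) = -0.00903 × 111177 × 0.584873 = -587.2 m.
Distance = √(ΔE² + ΔN²) = √((-587.2)² + 492.5²) = 766.4 m.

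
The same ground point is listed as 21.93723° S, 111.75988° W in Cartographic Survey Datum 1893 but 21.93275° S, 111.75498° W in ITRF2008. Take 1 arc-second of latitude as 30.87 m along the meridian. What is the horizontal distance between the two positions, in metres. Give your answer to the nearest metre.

Δφ = -21.93275° − -21.93723° = +0.00448°; Δλ = -111.75498° − -111.75988° = +0.00490°.
1° of latitude = 3600 × 30.87 = 111132 m.
ΔN = Δφ × 111132 = 497.9 m; ΔE = Δλ × 111132 × cos(-21.93723°) = +0.00490 × 111132 × 0.927594 = 505.1 m.
Distance = √(ΔE² + ΔN²) = √(505.1² + 497.9²) = 709.2 m.

709 m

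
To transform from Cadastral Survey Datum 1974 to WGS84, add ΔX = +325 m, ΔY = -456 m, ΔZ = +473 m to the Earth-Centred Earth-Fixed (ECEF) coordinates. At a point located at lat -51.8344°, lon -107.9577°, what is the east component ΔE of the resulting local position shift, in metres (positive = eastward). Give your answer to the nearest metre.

ΔE = 450 m

At φ = -51.8344°, λ = -107.9577°: sin φ = -0.786228, cos φ = 0.617936, sin λ = -0.951284, cos λ = -0.308315.
ΔE = −sin λ·ΔX + cos λ·ΔY = −(-0.951284)·(325) + (-0.308315)·(-456) = 449.76 m.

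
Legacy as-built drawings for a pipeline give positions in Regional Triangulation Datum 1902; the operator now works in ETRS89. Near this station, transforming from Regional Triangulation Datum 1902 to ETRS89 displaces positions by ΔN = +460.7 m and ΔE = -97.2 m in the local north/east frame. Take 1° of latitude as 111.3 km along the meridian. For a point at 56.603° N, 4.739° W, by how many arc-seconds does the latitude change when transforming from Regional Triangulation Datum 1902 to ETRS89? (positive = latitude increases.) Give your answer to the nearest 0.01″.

Δφ = 14.90″

1° of latitude = 111.3 km, so Δφ = 460.7 / 111300 = 0.0041393° = 14.901″.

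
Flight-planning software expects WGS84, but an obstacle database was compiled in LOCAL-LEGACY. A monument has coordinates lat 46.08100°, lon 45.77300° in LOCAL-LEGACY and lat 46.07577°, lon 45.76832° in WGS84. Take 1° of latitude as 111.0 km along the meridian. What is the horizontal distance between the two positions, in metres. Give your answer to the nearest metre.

683 m

Δφ = 46.07577° − 46.08100° = -0.00523°; Δλ = 45.76832° − 45.77300° = -0.00468°.
ΔN = Δφ × 111000 = -580.5 m; ΔE = Δλ × 111000 × cos(46.08100°) = -0.00468 × 111000 × 0.693641 = -360.3 m.
Distance = √(ΔE² + ΔN²) = √((-360.3)² + (-580.5)²) = 683.3 m.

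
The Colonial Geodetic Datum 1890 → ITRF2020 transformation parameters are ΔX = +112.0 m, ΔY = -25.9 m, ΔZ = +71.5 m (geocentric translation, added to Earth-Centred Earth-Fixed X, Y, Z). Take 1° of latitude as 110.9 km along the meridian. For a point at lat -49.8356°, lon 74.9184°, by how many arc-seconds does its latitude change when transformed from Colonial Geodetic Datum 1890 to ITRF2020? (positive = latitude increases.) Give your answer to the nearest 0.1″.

Δφ = 1.6″

sin φ = -0.764197, cos φ = 0.644983, sin λ = 0.965556, cos λ = 0.260194.
North component: ΔN = −sin φ cos λ·ΔX − sin φ sin λ·ΔY + cos φ·ΔZ = −(-0.764197)(0.260194)(112.0) − (-0.764197)(0.965556)(-25.9) + (0.644983)(71.5) = 49.28 m.
1° of latitude spans 110900 m, so Δφ = 49.28 / 110900 × 3600 = 1.600″.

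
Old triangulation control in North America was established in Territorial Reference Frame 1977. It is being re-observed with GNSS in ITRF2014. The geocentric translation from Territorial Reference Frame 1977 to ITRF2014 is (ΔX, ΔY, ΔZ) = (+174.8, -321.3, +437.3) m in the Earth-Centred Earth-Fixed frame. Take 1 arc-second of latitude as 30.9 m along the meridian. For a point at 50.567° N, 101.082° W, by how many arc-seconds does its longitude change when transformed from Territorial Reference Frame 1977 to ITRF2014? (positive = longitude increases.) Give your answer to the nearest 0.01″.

sin φ = 0.772368, cos φ = 0.635175, sin λ = -0.981353, cos λ = -0.192214.
East component: ΔE = −sin λ·ΔX + cos λ·ΔY = −(-0.981353)(174.8) + (-0.192214)(-321.3) = 233.30 m.
1° of latitude spans 3600 × 30.90 = 111240 m; at latitude φ, 1° of longitude spans that × cos φ = 70656.9 m, so Δλ = 233.30 / 70656.9 × 3600 = 11.887″.

Δλ = 11.89″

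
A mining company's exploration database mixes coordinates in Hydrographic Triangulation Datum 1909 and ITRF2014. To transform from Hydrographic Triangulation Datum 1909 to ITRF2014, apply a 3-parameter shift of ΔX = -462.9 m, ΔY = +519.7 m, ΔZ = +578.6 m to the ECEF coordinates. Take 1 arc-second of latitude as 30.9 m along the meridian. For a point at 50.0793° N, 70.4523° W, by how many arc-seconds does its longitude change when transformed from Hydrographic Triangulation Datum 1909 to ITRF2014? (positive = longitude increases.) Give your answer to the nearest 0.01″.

Δλ = -13.23″

sin φ = 0.766933, cos φ = 0.641727, sin λ = -0.942363, cos λ = 0.334592.
East component: ΔE = −sin λ·ΔX + cos λ·ΔY = −(-0.942363)(-462.9) + (0.334592)(519.7) = -262.33 m.
1° of latitude spans 3600 × 30.90 = 111240 m; at latitude φ, 1° of longitude spans that × cos φ = 71385.7 m, so Δλ = -262.33 / 71385.7 × 3600 = -13.230″.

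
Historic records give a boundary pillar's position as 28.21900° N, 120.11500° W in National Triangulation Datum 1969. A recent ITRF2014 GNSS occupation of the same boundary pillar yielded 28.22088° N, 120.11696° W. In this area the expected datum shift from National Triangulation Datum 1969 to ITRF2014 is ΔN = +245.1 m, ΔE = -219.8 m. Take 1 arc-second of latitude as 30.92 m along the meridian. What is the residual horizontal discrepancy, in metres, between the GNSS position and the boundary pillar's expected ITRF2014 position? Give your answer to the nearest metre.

45 m

Observed coordinate differences: Δφ = +0.00188°, Δλ = -0.00196°.
Converting to metres (1° lat = 111312 m, cos φ = 0.881147): observed ΔN = 209.3 m, observed ΔE = -192.2 m.
Subtracting the expected shift leaves a residual of 209.3 − (245.1) = -35.8 m north and -192.2 − (-219.8) = 27.6 m east.
Residual distance = √((-35.8)² + 27.6²) = 45.2 m.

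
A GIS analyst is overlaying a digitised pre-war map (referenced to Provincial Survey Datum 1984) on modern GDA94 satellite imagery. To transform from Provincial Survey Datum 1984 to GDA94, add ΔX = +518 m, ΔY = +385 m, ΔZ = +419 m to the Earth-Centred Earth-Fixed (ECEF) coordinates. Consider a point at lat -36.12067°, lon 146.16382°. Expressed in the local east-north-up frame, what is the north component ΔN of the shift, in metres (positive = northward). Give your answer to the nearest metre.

At φ = -36.12067°, λ = 146.16382°: sin φ = -0.589488, cos φ = 0.807777, sin λ = 0.556820, cos λ = -0.830633.
ΔN = −sin φ cos λ·ΔX − sin φ sin λ·ΔY + cos φ·ΔZ = −(-0.589488)(-0.830633)(518) − (-0.589488)(0.556820)(385) + (0.807777)(419) = 211.19 m.

ΔN = 211 m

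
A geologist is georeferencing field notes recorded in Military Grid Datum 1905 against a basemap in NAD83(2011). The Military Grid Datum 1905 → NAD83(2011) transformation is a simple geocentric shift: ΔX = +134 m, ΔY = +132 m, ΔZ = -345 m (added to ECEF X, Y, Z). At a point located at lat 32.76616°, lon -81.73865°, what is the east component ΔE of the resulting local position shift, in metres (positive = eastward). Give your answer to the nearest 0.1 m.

At φ = 32.76616°, λ = -81.73865°: sin φ = 0.541212, cos φ = 0.840886, sin λ = -0.989623, cos λ = 0.143689.
ΔE = −sin λ·ΔX + cos λ·ΔY = −(-0.989623)·(134) + (0.143689)·(132) = 151.58 m.

ΔE = 151.6 m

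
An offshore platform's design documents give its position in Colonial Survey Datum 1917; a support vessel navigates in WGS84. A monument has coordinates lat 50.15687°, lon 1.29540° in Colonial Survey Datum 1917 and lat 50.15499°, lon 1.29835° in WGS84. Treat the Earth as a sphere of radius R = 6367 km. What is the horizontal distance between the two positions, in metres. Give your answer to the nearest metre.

296 m

Δφ = 50.15499° − 50.15687° = -0.00188°; Δλ = 1.29835° − 1.29540° = +0.00295°.
1° along a meridian = πR/180 = 111125 m.
ΔN = Δφ × 111125 = -208.9 m; ΔE = Δλ × 111125 × cos(50.15687°) = +0.00295 × 111125 × 0.640688 = 210.0 m.
Distance = √(ΔE² + ΔN²) = √(210.0² + (-208.9)²) = 296.2 m.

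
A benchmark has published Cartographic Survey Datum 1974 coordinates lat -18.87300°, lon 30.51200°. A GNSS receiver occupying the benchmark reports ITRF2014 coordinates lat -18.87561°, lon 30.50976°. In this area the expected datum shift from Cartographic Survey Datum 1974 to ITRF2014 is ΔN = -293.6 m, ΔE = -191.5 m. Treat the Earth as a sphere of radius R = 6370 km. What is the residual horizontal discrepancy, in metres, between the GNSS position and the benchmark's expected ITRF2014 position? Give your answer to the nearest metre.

Observed coordinate differences: Δφ = -0.00261°, Δλ = -0.00224°.
Converting to metres (1° lat = 111177 m, cos φ = 0.946238): observed ΔN = -290.2 m, observed ΔE = -235.6 m.
Subtracting the expected shift leaves a residual of -290.2 − (-293.6) = 3.4 m north and -235.6 − (-191.5) = -44.1 m east.
Residual distance = √(3.4² + (-44.1)²) = 44.3 m.

44 m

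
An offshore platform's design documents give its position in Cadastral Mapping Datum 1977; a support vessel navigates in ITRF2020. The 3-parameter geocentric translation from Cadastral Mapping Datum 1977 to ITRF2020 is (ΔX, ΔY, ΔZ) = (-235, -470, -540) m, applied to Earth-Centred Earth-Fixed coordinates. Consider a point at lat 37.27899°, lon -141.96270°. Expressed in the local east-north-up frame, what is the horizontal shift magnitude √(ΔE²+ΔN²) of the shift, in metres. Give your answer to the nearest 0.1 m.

The local east axis at (φ, λ) is (−sin λ, cos λ, 0), so ΔE = −sin(-141.96270°)·(-235) + cos(-141.96270°)·(-470) = 225.38 m.
The local north axis is (−sin φ cos λ, −sin φ sin λ, cos φ), giving ΔN = -112.107 − 175.411 − 429.676 = -717.19 m.
Horizontal magnitude = √(ΔE² + ΔN²) = √(225.38² + (-717.19)²) = 751.77 m.

751.8 m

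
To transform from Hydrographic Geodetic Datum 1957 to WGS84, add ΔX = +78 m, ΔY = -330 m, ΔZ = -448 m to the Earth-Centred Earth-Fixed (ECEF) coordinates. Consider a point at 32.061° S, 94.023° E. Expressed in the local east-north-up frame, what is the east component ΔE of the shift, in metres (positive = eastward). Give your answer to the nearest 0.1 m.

ΔE = -54.7 m

At φ = -32.061°, λ = 94.023°: sin φ = -0.530822, cos φ = 0.847483, sin λ = 0.997536, cos λ = -0.070157.
ΔE = −sin λ·ΔX + cos λ·ΔY = −(0.997536)·(78) + (-0.070157)·(-330) = -54.66 m.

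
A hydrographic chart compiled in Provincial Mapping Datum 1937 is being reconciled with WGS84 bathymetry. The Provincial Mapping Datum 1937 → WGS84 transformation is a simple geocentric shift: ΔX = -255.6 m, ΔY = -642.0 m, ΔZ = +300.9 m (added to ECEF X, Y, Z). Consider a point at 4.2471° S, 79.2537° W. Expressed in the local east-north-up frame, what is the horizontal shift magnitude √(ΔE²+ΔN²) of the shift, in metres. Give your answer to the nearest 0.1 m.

505.3 m

The local east axis at (φ, λ) is (−sin λ, cos λ, 0), so ΔE = −sin(-79.2537°)·(-255.6) + cos(-79.2537°)·(-642.0) = -370.83 m.
The local north axis is (−sin φ cos λ, −sin φ sin λ, cos φ), giving ΔN = -3.530 + 46.711 + 300.074 = 343.26 m.
Horizontal magnitude = √(ΔE² + ΔN²) = √((-370.83)² + 343.26²) = 505.31 m.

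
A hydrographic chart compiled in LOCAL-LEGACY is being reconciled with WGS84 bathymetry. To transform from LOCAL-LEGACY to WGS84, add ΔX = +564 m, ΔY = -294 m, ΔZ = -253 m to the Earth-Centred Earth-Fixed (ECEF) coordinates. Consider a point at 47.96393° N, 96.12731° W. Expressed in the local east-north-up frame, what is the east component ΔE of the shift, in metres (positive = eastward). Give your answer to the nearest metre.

The local east axis at (φ, λ) is (−sin λ, cos λ, 0), so ΔE = −sin(-96.12731°)·564 + cos(-96.12731°)·(-294) = 592.16 m.

ΔE = 592 m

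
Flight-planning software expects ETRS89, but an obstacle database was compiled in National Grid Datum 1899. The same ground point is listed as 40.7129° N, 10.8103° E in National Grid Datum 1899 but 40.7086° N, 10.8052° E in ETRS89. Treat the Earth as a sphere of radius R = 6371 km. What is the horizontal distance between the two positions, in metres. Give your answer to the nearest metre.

643 m

Δφ = 40.7086° − 40.7129° = -0.0043°; Δλ = 10.8052° − 10.8103° = -0.0051°.
1° along a meridian = πR/180 = 111195 m.
ΔN = Δφ × 111195 = -478.1 m; ΔE = Δλ × 111195 × cos(40.7129°) = -0.0051 × 111195 × 0.757987 = -429.9 m.
Distance = √(ΔE² + ΔN²) = √((-429.9)² + (-478.1)²) = 643.0 m.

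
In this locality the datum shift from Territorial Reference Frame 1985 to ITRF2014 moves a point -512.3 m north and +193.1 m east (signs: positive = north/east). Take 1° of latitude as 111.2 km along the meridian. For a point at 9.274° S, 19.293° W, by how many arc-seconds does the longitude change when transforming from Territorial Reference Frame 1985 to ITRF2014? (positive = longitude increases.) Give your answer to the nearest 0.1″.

Δλ = 6.3″

At latitude -9.274°, cos φ = 0.986929.
1° of longitude at this latitude = 111.2 × cos φ = 109.75 km, so Δλ = 193.1 / 109746.5 = 0.0017595° = 6.334″.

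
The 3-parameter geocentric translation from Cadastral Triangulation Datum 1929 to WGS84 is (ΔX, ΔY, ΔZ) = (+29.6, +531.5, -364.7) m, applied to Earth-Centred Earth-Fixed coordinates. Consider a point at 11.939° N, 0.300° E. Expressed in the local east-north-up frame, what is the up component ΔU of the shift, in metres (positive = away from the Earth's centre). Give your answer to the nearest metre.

At φ = 11.939°, λ = 0.300°: sin φ = 0.206870, cos φ = 0.978368, sin λ = 0.005236, cos λ = 0.999986.
ΔU = cos φ cos λ·ΔX + cos φ sin λ·ΔY + sin φ·ΔZ = (0.978368)(0.999986)(29.6) + (0.978368)(0.005236)(531.5) + (0.206870)(-364.7) = -43.76 m.

ΔU = -44 m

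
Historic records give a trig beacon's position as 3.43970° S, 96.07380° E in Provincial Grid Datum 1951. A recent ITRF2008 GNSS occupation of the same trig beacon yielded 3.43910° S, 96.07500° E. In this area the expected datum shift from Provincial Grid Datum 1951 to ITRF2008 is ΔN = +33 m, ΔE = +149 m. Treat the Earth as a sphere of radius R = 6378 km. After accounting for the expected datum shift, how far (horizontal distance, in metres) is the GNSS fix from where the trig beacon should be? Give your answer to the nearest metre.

Observed coordinate differences: Δφ = +0.00060°, Δλ = +0.00120°.
Converting to metres (1° lat = 111317 m, cos φ = 0.998198): observed ΔN = 66.8 m, observed ΔE = 133.3 m.
Subtracting the expected shift leaves a residual of 66.8 − (33) = 33.8 m north and 133.3 − (149) = -15.7 m east.
Residual distance = √(33.8² + (-15.7)²) = 37.2 m.

37 m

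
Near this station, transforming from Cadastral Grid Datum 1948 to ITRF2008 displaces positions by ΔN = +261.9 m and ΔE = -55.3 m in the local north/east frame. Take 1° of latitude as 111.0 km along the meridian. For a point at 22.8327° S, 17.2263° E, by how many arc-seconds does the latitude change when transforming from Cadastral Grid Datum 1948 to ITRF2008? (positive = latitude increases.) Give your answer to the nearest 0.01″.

1° of latitude = 111.0 km, so Δφ = 261.9 / 111000 = 0.0023595° = 8.494″.

Δφ = 8.49″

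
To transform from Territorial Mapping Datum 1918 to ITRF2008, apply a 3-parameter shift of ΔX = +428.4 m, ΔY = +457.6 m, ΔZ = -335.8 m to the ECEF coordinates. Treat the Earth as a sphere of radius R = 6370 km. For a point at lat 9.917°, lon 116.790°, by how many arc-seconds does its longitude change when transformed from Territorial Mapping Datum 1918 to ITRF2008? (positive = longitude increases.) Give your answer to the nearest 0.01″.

sin φ = 0.172221, cos φ = 0.985058, sin λ = 0.892664, cos λ = -0.450722.
East component: ΔE = −sin λ·ΔX + cos λ·ΔY = −(0.892664)(428.4) + (-0.450722)(457.6) = -588.67 m.
1° of latitude spans πR/180 = 111177 m; at latitude φ, 1° of longitude spans that × cos φ = 109516.3 m, so Δλ = -588.67 / 109516.3 × 3600 = -19.351″.

Δλ = -19.35″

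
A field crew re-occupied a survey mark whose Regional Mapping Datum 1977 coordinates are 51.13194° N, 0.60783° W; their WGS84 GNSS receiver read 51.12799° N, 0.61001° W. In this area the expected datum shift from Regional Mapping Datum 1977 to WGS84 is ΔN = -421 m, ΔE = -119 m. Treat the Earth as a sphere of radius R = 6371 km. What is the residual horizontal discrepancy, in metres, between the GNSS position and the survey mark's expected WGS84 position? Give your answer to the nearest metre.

Observed coordinate differences: Δφ = -0.00395°, Δλ = -0.00218°.
Converting to metres (1° lat = 111195 m, cos φ = 0.627529): observed ΔN = -439.2 m, observed ΔE = -152.1 m.
Subtracting the expected shift leaves a residual of -439.2 − (-421) = -18.2 m north and -152.1 − (-119) = -33.1 m east.
Residual distance = √((-18.2)² + (-33.1)²) = 37.8 m.

38 m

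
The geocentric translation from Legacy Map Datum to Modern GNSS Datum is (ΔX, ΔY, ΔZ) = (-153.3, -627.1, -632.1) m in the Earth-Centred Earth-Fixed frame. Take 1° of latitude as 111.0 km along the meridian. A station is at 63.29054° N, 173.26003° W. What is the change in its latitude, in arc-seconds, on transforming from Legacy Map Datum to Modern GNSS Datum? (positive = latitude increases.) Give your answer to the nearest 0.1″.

sin φ = 0.893297, cos φ = 0.449466, sin λ = -0.117364, cos λ = -0.993089.
North component: ΔN = −sin φ cos λ·ΔX − sin φ sin λ·ΔY + cos φ·ΔZ = −(0.893297)(-0.993089)(-153.3) − (0.893297)(-0.117364)(-627.1) + (0.449466)(-632.1) = -485.85 m.
1° of latitude spans 111000 m, so Δφ = -485.85 / 111000 × 3600 = -15.757″.

Δφ = -15.8″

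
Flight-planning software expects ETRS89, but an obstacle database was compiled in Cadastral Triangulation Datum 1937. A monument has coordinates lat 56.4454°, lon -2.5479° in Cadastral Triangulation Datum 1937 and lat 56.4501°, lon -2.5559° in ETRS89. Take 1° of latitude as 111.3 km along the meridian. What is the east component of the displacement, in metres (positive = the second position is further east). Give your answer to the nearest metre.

ΔE = -492 m

Δφ = 56.4501° − 56.4454° = +0.0047°; Δλ = -2.5559° − -2.5479° = -0.0080°.
ΔN = Δφ × 111300 = 523.1 m; ΔE = Δλ × 111300 × cos(56.4454°) = -0.0080 × 111300 × 0.552731 = -492.2 m.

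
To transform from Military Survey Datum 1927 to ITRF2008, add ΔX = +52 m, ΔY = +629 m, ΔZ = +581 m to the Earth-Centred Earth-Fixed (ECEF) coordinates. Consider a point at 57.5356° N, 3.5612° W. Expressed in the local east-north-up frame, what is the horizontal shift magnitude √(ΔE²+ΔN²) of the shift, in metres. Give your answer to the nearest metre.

At φ = 57.5356°, λ = -3.5612°: sin φ = 0.843725, cos φ = 0.536775, sin λ = -0.062115, cos λ = 0.998069.
ΔE = −sin λ·ΔX + cos λ·ΔY = −(-0.062115)·(52) + (0.998069)·(629) = 631.02 m.
ΔN = −sin φ cos λ·ΔX − sin φ sin λ·ΔY + cos φ·ΔZ = −(0.843725)(0.998069)(52) − (0.843725)(-0.062115)(629) + (0.536775)(581) = 301.04 m.
Horizontal magnitude = √(ΔE² + ΔN²) = √(631.02² + 301.04²) = 699.15 m.

699 m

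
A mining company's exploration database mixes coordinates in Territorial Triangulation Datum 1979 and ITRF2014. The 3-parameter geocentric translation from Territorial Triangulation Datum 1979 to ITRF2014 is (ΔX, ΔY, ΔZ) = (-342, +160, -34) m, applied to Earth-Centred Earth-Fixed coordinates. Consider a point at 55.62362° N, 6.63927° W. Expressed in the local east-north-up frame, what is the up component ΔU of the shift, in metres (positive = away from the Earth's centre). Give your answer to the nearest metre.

The local up (radial) axis is (cos φ cos λ, cos φ sin λ, sin φ), giving ΔU = -191.807 − 10.445 − 28.062 = -230.31 m.

ΔU = -230 m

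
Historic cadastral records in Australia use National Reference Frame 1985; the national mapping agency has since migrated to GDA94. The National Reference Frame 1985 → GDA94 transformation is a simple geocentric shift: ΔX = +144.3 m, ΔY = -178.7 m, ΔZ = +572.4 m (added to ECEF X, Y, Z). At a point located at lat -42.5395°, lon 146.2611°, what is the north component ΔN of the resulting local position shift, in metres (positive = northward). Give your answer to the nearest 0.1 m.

The local north axis is (−sin φ cos λ, −sin φ sin λ, cos φ), giving ΔN = -81.129 − 67.104 + 421.751 = 273.52 m.

ΔN = 273.5 m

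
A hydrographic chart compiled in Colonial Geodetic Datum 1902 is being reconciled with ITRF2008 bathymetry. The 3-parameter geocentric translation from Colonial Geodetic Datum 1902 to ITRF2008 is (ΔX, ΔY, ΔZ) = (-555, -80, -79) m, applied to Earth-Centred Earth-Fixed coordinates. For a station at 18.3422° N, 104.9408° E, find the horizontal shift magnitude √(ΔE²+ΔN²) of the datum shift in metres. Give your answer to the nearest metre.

At φ = 18.3422°, λ = 104.9408°: sin φ = 0.314692, cos φ = 0.949194, sin λ = 0.966193, cos λ = -0.257821.
ΔE = −sin λ·ΔX + cos λ·ΔY = −(0.966193)·(-555) + (-0.257821)·(-80) = 556.86 m.
ΔN = −sin φ cos λ·ΔX − sin φ sin λ·ΔY + cos φ·ΔZ = −(0.314692)(-0.257821)(-555) − (0.314692)(0.966193)(-80) + (0.949194)(-79) = -95.69 m.
Horizontal magnitude = √(ΔE² + ΔN²) = √(556.86² + (-95.69)²) = 565.02 m.

565 m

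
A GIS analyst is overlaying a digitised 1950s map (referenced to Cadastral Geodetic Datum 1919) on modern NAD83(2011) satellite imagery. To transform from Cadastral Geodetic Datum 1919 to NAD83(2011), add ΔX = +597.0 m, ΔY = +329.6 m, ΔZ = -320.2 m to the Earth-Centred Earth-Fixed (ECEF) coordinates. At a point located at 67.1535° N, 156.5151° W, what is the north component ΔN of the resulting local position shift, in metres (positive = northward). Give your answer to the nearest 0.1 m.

The local north axis is (−sin φ cos λ, −sin φ sin λ, cos φ), giving ΔN = 504.592 + 121.044 − 124.322 = 501.31 m.

ΔN = 501.3 m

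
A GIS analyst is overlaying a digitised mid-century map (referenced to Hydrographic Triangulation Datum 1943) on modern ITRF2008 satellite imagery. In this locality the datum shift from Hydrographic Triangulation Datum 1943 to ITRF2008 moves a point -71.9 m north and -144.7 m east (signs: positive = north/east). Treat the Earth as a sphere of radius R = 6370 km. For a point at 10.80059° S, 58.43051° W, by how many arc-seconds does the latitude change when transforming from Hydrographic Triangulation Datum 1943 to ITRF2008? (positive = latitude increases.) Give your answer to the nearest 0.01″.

Δφ = -2.33″

On a sphere of radius R, 1 rad of latitude = R, so Δφ = ΔN / R = -71.9 / 6370000 = -1.1287e-05 rad = -2.328″.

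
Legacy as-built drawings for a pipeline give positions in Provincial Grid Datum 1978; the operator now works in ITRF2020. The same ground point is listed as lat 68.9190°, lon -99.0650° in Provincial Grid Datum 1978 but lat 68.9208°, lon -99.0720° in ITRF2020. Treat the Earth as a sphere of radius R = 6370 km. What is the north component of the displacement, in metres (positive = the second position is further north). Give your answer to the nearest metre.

ΔN = 200 m

Δφ = 68.9208° − 68.9190° = +0.0018°; Δλ = -99.0720° − -99.0650° = -0.0070°.
1° along a meridian = πR/180 = 111177 m.
ΔN = Δφ × 111177 = 200.1 m; ΔE = Δλ × 111177 × cos(68.9190°) = -0.0070 × 111177 × 0.359687 = -279.9 m.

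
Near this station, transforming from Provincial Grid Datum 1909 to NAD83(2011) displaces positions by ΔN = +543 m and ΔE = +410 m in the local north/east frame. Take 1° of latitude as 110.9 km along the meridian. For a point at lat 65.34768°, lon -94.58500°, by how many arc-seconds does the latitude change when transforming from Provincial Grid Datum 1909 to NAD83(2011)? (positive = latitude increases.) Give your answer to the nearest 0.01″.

Δφ = 17.63″

1° of latitude = 110.9 km, so Δφ = 543.0 / 110900 = 0.0048963° = 17.627″.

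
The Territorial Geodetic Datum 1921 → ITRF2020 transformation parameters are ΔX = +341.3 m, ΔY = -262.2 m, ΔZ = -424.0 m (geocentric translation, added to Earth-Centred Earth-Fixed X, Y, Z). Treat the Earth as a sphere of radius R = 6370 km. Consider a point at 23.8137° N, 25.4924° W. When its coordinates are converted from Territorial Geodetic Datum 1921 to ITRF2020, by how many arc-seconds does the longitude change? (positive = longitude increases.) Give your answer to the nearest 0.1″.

Δλ = -3.2″

sin φ = 0.403764, cos φ = 0.914863, sin λ = -0.430391, cos λ = 0.902642.
East component: ΔE = −sin λ·ΔX + cos λ·ΔY = −(-0.430391)(341.3) + (0.902642)(-262.2) = -89.78 m.
1° of latitude spans πR/180 = 111177 m; at latitude φ, 1° of longitude spans that × cos φ = 101712.2 m, so Δλ = -89.78 / 101712.2 × 3600 = -3.178″.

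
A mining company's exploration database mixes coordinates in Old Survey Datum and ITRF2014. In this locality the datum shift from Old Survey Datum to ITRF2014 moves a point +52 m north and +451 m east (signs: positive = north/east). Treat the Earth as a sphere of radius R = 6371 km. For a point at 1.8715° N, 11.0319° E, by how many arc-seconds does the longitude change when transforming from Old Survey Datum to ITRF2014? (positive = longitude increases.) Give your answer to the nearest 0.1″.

Δλ = 14.6″

At latitude 1.8715°, cos φ = 0.999467.
One radian of longitude at latitude φ spans R cos φ, so Δλ = ΔE / (R cos φ) = 451.0 / (6371000 × 0.999467) = 7.0827e-05 rad = 14.609″.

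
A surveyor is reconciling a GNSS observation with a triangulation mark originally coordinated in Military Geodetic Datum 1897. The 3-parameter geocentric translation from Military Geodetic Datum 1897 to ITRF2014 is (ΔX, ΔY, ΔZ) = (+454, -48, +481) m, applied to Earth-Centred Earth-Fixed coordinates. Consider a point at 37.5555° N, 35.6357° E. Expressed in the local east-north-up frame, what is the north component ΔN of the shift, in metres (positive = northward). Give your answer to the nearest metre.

ΔN = 173 m

The local north axis is (−sin φ cos λ, −sin φ sin λ, cos φ), giving ΔN = -224.906 + 17.046 + 381.319 = 173.46 m.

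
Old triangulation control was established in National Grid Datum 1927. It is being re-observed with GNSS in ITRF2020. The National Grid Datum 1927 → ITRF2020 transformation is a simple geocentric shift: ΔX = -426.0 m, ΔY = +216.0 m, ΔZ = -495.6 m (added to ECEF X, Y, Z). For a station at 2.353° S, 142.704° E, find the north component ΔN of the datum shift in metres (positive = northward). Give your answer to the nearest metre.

At φ = -2.353°, λ = 142.704°: sin φ = -0.041056, cos φ = 0.999157, sin λ = 0.605933, cos λ = -0.795516.
ΔN = −sin φ cos λ·ΔX − sin φ sin λ·ΔY + cos φ·ΔZ = −(-0.041056)(-0.795516)(-426.0) − (-0.041056)(0.605933)(216.0) + (0.999157)(-495.6) = -475.90 m.

ΔN = -476 m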